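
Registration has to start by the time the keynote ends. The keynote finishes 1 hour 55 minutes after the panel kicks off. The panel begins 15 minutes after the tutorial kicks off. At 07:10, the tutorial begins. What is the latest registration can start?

09:20

The panel starts at 07:10 + 15 min = 07:25.
The keynote ends at 07:25 + 115 min = 09:20.
Registration is bounded by the keynote, so the latest it can start is 09:20.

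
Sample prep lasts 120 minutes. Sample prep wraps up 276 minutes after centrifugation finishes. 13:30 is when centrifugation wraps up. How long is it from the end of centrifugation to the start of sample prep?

Sample prep ends at 13:30 + 276 min = 18:06.
Sample prep starts at 18:06 − 120 min = 16:06.
From 13:30 to 16:06 is 2 hours 36 minutes.

2 hours 36 minutes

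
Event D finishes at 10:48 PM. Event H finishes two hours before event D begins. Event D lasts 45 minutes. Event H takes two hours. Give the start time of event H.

Event D starts at 10:48 PM − 45 min = 10:03 PM.
Event H ends at 10:03 PM − 120 min = 8:03 PM.
Event H starts at 8:03 PM − 120 min = 6:03 PM.

6:03 PM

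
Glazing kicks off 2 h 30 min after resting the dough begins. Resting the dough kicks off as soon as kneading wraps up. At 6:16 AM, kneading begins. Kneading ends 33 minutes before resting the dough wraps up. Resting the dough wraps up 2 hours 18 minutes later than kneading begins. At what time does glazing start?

Resting the dough ends at 6:16 AM + 138 min = 8:34 AM.
Kneading ends at 8:34 AM − 33 min = 8:01 AM.
So resting the dough starts at 8:01 AM.
Glazing starts at 8:01 AM + 150 min = 10:31 AM.

10:31 AM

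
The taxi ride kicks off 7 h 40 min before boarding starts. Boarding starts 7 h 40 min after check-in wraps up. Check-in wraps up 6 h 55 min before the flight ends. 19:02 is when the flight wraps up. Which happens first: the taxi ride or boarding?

Check-in ends at 19:02 − 415 min = 12:07.
Boarding starts at 12:07 + 460 min = 19:47.
The taxi ride starts at 19:47 − 460 min = 12:07.
The taxi ride starts at 12:07 and boarding starts at 19:47, so the taxi ride is first.

the taxi ride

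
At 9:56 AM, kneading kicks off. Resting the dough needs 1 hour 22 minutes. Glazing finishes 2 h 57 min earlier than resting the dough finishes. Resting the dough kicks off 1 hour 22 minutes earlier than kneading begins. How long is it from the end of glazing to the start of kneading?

2 hours 57 minutes

Resting the dough starts at 9:56 AM − 82 min = 8:34 AM.
Resting the dough ends at 8:34 AM + 82 min = 9:56 AM.
Glazing ends at 9:56 AM − 177 min = 6:59 AM.
From 6:59 AM to 9:56 AM is 2 hours 57 minutes.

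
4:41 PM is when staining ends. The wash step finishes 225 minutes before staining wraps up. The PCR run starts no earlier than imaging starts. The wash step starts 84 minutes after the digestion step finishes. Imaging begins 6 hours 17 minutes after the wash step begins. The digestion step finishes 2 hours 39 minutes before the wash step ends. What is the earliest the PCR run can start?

5:58 PM

The wash step ends at 4:41 PM − 225 min = 12:56 PM.
The digestion step ends at 12:56 PM − 159 min = 10:17 AM.
The wash step starts at 10:17 AM + 84 min = 11:41 AM.
Imaging starts at 11:41 AM + 377 min = 5:58 PM.
The PCR run is bounded by imaging, so the earliest it can start is 5:58 PM.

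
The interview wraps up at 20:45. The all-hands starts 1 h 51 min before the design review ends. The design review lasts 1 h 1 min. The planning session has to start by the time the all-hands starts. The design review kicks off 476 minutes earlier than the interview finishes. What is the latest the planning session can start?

The design review starts at 20:45 − 476 min = 12:49.
The design review ends at 12:49 + 61 min = 13:50.
The all-hands starts at 13:50 − 111 min = 11:59.
The planning session is bounded by the all-hands, so the latest it can start is 11:59.

11:59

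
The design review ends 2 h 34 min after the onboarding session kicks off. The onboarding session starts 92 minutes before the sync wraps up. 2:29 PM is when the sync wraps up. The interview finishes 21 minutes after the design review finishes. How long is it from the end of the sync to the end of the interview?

The onboarding session starts at 2:29 PM − 92 min = 12:57 PM.
The design review ends at 12:57 PM + 154 min = 3:31 PM.
The interview ends at 3:31 PM + 21 min = 3:52 PM.
From 2:29 PM to 3:52 PM is 83 minutes.

83 minutes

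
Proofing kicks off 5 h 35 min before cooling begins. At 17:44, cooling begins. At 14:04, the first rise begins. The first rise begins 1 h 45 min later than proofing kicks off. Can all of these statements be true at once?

No

Proofing starts at 17:44 − 335 min = 12:09.
The first rise starts at 12:09 + 105 min = 13:54.
But the first rise is also said to start at 14:04 — a 10-minute conflict.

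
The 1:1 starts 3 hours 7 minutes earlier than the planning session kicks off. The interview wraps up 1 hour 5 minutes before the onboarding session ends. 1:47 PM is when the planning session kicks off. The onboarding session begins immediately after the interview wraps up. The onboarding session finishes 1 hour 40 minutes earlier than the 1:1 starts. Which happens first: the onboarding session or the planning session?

the onboarding session

The 1:1 starts at 1:47 PM − 187 min = 10:40 AM.
The onboarding session ends at 10:40 AM − 100 min = 9:00 AM.
The interview ends at 9:00 AM − 65 min = 7:55 AM.
So the onboarding session starts at 7:55 AM.
The onboarding session starts at 7:55 AM and the planning session starts at 1:47 PM, so the onboarding session is first.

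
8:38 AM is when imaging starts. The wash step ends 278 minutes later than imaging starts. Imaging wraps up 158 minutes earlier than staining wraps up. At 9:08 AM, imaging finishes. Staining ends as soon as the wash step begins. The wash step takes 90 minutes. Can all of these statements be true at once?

The wash step ends at 8:38 AM + 278 min = 1:16 PM.
The wash step starts at 1:16 PM − 90 min = 11:46 AM.
So staining ends at 11:46 AM.
Imaging ends at 11:46 AM − 158 min = 9:08 AM.
That matches the stated 9:08 AM, so the schedule is consistent.

Yes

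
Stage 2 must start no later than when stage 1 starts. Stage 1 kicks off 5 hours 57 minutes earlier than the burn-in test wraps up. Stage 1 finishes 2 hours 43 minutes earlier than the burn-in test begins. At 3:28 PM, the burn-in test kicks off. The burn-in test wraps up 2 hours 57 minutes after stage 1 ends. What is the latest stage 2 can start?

9:45 AM

Stage 1 ends at 3:28 PM − 163 min = 12:45 PM.
The burn-in test ends at 12:45 PM + 177 min = 3:42 PM.
Stage 1 starts at 3:42 PM − 357 min = 9:45 AM.
Stage 2 is bounded by stage 1, so the latest it can start is 9:45 AM.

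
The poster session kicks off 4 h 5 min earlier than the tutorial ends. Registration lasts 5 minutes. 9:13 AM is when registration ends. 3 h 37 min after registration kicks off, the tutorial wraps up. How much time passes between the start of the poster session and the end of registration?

33 minutes

Registration starts at 9:13 AM − 5 min = 9:08 AM.
The tutorial ends at 9:08 AM + 217 min = 12:45 PM.
The poster session starts at 12:45 PM − 245 min = 8:40 AM.
From 8:40 AM to 9:13 AM is 33 minutes.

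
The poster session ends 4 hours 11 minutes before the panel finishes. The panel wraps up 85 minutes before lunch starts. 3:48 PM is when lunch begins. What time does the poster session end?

The panel ends at 3:48 PM − 85 min = 2:23 PM.
The poster session ends at 2:23 PM − 251 min = 10:12 AM.

10:12 AM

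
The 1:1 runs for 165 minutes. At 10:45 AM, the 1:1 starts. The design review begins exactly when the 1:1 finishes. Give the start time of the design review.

The 1:1 ends at 10:45 AM + 165 min = 1:30 PM.
So the design review starts at 1:30 PM.

1:30 PM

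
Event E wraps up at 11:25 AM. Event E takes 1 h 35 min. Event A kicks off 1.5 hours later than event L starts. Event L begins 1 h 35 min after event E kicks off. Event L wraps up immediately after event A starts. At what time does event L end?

12:55 PM

Event E starts at 11:25 AM − 95 min = 9:50 AM.
Event L starts at 9:50 AM + 95 min = 11:25 AM.
Event A starts at 11:25 AM + 90 min = 12:55 PM.
So event L ends at 12:55 PM.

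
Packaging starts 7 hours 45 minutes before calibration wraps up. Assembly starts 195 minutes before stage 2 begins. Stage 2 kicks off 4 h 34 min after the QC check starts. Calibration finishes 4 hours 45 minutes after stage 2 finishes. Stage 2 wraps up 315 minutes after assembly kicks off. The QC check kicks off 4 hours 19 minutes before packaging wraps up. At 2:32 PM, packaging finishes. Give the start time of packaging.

1:47 PM

The QC check starts at 2:32 PM − 259 min = 10:13 AM.
Stage 2 starts at 10:13 AM + 274 min = 2:47 PM.
Assembly starts at 2:47 PM − 195 min = 11:32 AM.
Stage 2 ends at 11:32 AM + 315 min = 4:47 PM.
Calibration ends at 4:47 PM + 285 min = 9:32 PM.
Packaging starts at 9:32 PM − 465 min = 1:47 PM.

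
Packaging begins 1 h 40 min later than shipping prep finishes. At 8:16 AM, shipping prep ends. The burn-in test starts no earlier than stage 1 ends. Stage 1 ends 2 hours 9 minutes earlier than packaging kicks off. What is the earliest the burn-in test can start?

Packaging starts at 8:16 AM + 100 min = 9:56 AM.
Stage 1 ends at 9:56 AM − 129 min = 7:47 AM.
The burn-in test is bounded by stage 1, so the earliest it can start is 7:47 AM.

7:47 AM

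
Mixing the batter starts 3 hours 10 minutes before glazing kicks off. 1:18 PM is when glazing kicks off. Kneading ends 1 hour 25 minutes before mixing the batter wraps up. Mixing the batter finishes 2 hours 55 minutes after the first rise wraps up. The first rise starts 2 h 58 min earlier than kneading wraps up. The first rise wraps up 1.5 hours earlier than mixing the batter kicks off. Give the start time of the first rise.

Mixing the batter starts at 1:18 PM − 190 min = 10:08 AM.
The first rise ends at 10:08 AM − 90 min = 8:38 AM.
Mixing the batter ends at 8:38 AM + 175 min = 11:33 AM.
Kneading ends at 11:33 AM − 85 min = 10:08 AM.
The first rise starts at 10:08 AM − 178 min = 7:10 AM.

7:10 AM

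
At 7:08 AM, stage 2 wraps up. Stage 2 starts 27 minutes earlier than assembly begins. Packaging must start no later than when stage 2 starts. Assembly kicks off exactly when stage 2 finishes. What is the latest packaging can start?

6:41 AM

Assembly starts at 7:08 AM.
Stage 2 starts at 7:08 AM − 27 min = 6:41 AM.
Packaging is bounded by stage 2, so the latest it can start is 6:41 AM.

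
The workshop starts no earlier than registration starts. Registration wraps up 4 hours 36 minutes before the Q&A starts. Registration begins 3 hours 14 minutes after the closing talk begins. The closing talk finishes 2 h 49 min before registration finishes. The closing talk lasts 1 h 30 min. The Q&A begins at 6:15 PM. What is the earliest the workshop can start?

Registration ends at 6:15 PM − 276 min = 1:39 PM.
The closing talk ends at 1:39 PM − 169 min = 10:50 AM.
The closing talk starts at 10:50 AM − 90 min = 9:20 AM.
Registration starts at 9:20 AM + 194 min = 12:34 PM.
The workshop is bounded by registration, so the earliest it can start is 12:34 PM.

12:34 PM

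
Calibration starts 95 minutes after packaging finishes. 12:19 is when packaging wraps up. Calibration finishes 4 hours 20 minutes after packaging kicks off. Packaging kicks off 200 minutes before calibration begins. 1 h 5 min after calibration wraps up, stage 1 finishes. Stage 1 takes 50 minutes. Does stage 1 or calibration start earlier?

Calibration starts at 12:19 + 95 min = 13:54.
Packaging starts at 13:54 − 200 min = 10:34.
Calibration ends at 10:34 + 260 min = 14:54.
Stage 1 ends at 14:54 + 65 min = 15:59.
Stage 1 starts at 15:59 − 50 min = 15:09.
Stage 1 starts at 15:09 and calibration starts at 13:54, so calibration is first.

calibration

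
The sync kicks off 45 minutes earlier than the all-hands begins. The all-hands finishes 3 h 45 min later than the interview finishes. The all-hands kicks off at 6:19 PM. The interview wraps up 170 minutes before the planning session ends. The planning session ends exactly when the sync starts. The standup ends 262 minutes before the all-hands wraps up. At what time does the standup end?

The sync starts at 6:19 PM − 45 min = 5:34 PM.
So the planning session ends at 5:34 PM.
The interview ends at 5:34 PM − 170 min = 2:44 PM.
The all-hands ends at 2:44 PM + 225 min = 6:29 PM.
The standup ends at 6:29 PM − 262 min = 2:07 PM.

2:07 PM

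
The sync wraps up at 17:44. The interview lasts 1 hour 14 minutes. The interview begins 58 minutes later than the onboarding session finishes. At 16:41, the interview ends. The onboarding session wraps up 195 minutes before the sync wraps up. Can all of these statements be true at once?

Yes

The onboarding session ends at 17:44 − 195 min = 14:29.
The interview starts at 14:29 + 58 min = 15:27.
The interview ends at 15:27 + 74 min = 16:41.
That matches the stated 16:41, so the schedule is consistent.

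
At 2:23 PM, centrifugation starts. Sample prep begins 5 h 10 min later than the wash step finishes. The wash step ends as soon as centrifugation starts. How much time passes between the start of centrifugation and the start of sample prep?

The wash step ends at 2:23 PM.
Sample prep starts at 2:23 PM + 310 min = 7:33 PM.
From 2:23 PM to 7:33 PM is 5 hours 10 minutes.

5 hours 10 minutes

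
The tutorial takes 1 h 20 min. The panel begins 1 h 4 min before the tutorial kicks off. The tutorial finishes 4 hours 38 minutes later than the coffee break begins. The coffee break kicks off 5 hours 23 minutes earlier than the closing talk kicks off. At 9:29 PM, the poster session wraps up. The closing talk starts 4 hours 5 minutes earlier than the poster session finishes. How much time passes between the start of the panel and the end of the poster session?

The closing talk starts at 9:29 PM − 245 min = 5:24 PM.
The coffee break starts at 5:24 PM − 323 min = 12:01 PM.
The tutorial ends at 12:01 PM + 278 min = 4:39 PM.
The tutorial starts at 4:39 PM − 80 min = 3:19 PM.
The panel starts at 3:19 PM − 64 min = 2:15 PM.
From 2:15 PM to 9:29 PM is 434 minutes.

434 minutes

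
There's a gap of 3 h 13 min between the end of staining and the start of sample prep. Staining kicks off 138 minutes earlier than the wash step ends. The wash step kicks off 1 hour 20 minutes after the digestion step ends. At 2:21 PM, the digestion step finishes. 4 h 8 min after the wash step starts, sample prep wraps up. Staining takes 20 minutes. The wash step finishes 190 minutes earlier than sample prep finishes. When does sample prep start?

5:54 PM

The wash step starts at 2:21 PM + 80 min = 3:41 PM.
Sample prep ends at 3:41 PM + 248 min = 7:49 PM.
The wash step ends at 7:49 PM − 190 min = 4:39 PM.
Staining starts at 4:39 PM − 138 min = 2:21 PM.
Staining ends at 2:21 PM + 20 min = 2:41 PM.
Sample prep starts at 2:41 PM + 193 min = 5:54 PM.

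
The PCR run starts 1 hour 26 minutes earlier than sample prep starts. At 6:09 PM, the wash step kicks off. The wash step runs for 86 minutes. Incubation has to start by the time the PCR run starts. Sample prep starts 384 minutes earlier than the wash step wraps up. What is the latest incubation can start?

11:45 AM

The wash step ends at 6:09 PM + 86 min = 7:35 PM.
Sample prep starts at 7:35 PM − 384 min = 1:11 PM.
The PCR run starts at 1:11 PM − 86 min = 11:45 AM.
Incubation is bounded by the PCR run, so the latest it can start is 11:45 AM.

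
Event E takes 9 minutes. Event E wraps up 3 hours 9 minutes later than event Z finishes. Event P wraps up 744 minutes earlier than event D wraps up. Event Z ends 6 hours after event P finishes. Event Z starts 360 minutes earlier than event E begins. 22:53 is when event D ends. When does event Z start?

13:29

Event P ends at 22:53 − 744 min = 10:29.
Event Z ends at 10:29 + 360 min = 16:29.
Event E ends at 16:29 + 189 min = 19:38.
Event E starts at 19:38 − 9 min = 19:29.
Event Z starts at 19:29 − 360 min = 13:29.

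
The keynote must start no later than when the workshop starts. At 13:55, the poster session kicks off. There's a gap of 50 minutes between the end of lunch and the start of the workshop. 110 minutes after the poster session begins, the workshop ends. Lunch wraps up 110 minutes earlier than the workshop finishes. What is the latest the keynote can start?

The workshop ends at 13:55 + 110 min = 15:45.
Lunch ends at 15:45 − 110 min = 13:55.
The workshop starts at 13:55 + 50 min = 14:45.
The keynote is bounded by the workshop, so the latest it can start is 14:45.

14:45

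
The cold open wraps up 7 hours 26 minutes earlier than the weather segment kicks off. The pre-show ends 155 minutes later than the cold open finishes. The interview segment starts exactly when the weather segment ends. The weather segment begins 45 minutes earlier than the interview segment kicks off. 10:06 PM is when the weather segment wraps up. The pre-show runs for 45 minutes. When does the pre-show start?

The interview segment starts at 10:06 PM.
The weather segment starts at 10:06 PM − 45 min = 9:21 PM.
The cold open ends at 9:21 PM − 446 min = 1:55 PM.
The pre-show ends at 1:55 PM + 155 min = 4:30 PM.
The pre-show starts at 4:30 PM − 45 min = 3:45 PM.

3:45 PM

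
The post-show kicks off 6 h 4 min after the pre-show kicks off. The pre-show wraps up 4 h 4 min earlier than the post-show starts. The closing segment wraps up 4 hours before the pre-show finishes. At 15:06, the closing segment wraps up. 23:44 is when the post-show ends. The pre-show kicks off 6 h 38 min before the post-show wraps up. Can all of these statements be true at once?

The pre-show starts at 23:44 − 398 min = 17:06.
The post-show starts at 17:06 + 364 min = 23:10.
The pre-show ends at 23:10 − 244 min = 19:06.
The closing segment ends at 19:06 − 240 min = 15:06.
That matches the stated 15:06, so the schedule is consistent.

Yes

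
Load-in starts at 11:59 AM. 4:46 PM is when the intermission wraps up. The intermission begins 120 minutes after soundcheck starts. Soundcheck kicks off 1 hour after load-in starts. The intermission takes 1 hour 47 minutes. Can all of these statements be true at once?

Soundcheck starts at 11:59 AM + 60 min = 12:59 PM.
The intermission starts at 12:59 PM + 120 min = 2:59 PM.
The intermission ends at 2:59 PM + 107 min = 4:46 PM.
That matches the stated 4:46 PM, so the schedule is consistent.

Yes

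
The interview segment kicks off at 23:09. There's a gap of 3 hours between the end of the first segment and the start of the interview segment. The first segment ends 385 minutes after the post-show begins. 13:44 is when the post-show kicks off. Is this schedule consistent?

Yes

The first segment ends at 13:44 + 385 min = 20:09.
The interview segment starts at 20:09 + 180 min = 23:09.
That matches the stated 23:09, so the schedule is consistent.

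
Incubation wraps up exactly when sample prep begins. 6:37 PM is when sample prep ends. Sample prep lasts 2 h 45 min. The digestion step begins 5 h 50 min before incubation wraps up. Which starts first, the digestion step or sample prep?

the digestion step

Sample prep starts at 6:37 PM − 165 min = 3:52 PM.
So incubation ends at 3:52 PM.
The digestion step starts at 3:52 PM − 350 min = 10:02 AM.
The digestion step starts at 10:02 AM and sample prep starts at 3:52 PM, so the digestion step is first.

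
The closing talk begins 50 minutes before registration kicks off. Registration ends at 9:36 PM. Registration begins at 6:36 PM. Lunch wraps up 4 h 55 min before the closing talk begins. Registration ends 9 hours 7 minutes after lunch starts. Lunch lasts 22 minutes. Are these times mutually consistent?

The closing talk starts at 6:36 PM − 50 min = 5:46 PM.
Lunch ends at 5:46 PM − 295 min = 12:51 PM.
Lunch starts at 12:51 PM − 22 min = 12:29 PM.
Registration ends at 12:29 PM + 547 min = 9:36 PM.
That matches the stated 9:36 PM, so the schedule is consistent.

Yes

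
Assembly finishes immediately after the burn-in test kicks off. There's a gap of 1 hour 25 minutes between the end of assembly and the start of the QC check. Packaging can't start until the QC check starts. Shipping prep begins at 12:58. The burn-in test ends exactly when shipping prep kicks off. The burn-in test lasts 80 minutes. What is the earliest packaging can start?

The burn-in test ends at 12:58.
The burn-in test starts at 12:58 − 80 min = 11:38.
So assembly ends at 11:38.
The QC check starts at 11:38 + 85 min = 13:03.
Packaging is bounded by the QC check, so the earliest it can start is 13:03.

13:03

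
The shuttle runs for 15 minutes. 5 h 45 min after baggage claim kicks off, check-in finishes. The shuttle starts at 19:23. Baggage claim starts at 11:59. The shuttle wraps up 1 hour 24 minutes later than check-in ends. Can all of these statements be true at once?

Check-in ends at 11:59 + 345 min = 17:44.
The shuttle ends at 17:44 + 84 min = 19:08.
The shuttle starts at 19:08 − 15 min = 18:53.
But the shuttle is also said to start at 19:23 — a 30-minute conflict.

No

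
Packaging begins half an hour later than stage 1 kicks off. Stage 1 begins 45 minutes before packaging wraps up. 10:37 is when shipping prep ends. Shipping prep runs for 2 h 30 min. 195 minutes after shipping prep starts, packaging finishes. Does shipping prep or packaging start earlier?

Shipping prep starts at 10:37 − 150 min = 08:07.
Packaging ends at 08:07 + 195 min = 11:22.
Stage 1 starts at 11:22 − 45 min = 10:37.
Packaging starts at 10:37 + 30 min = 11:07.
Shipping prep starts at 08:07 and packaging starts at 11:07, so shipping prep is first.

shipping prep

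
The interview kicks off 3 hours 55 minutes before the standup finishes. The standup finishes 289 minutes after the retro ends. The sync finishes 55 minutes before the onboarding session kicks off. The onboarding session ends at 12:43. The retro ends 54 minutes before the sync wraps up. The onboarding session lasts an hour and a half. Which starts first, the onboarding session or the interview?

the interview

The onboarding session starts at 12:43 − 90 min = 11:13.
The sync ends at 11:13 − 55 min = 10:18.
The retro ends at 10:18 − 54 min = 09:24.
The standup ends at 09:24 + 289 min = 14:13.
The interview starts at 14:13 − 235 min = 10:18.
The onboarding session starts at 11:13 and the interview starts at 10:18, so the interview is first.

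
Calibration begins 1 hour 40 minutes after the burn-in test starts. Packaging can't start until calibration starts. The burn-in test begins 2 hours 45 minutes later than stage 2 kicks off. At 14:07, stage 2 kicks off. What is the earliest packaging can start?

18:32

The burn-in test starts at 14:07 + 165 min = 16:52.
Calibration starts at 16:52 + 100 min = 18:32.
Packaging is bounded by calibration, so the earliest it can start is 18:32.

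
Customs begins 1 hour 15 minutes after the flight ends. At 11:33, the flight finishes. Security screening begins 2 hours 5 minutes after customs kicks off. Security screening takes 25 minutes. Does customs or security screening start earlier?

customs

Customs starts at 11:33 + 75 min = 12:48.
Security screening starts at 12:48 + 125 min = 14:53.
Customs starts at 12:48 and security screening starts at 14:53, so customs is first.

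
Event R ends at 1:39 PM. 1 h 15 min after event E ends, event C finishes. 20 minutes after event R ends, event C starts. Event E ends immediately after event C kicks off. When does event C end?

3:14 PM

Event C starts at 1:39 PM + 20 min = 1:59 PM.
So event E ends at 1:59 PM.
Event C ends at 1:59 PM + 75 min = 3:14 PM.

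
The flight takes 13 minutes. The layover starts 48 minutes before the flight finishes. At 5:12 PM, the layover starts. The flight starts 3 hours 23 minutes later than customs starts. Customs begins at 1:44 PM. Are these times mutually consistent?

The flight starts at 1:44 PM + 203 min = 5:07 PM.
The flight ends at 5:07 PM + 13 min = 5:20 PM.
The layover starts at 5:20 PM − 48 min = 4:32 PM.
But the layover is also said to start at 5:12 PM — a 40-minute conflict.

No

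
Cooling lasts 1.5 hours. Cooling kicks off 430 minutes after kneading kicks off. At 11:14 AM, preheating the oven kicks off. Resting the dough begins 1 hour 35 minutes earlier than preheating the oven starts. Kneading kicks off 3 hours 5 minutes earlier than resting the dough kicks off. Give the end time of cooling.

3:14 PM

Resting the dough starts at 11:14 AM − 95 min = 9:39 AM.
Kneading starts at 9:39 AM − 185 min = 6:34 AM.
Cooling starts at 6:34 AM + 430 min = 1:44 PM.
Cooling ends at 1:44 PM + 90 min = 3:14 PM.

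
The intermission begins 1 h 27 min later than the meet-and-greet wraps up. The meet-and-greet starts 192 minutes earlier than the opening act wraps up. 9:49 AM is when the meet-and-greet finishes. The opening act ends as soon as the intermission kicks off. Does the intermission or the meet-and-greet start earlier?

the meet-and-greet

The intermission starts at 9:49 AM + 87 min = 11:16 AM.
So the opening act ends at 11:16 AM.
The meet-and-greet starts at 11:16 AM − 192 min = 8:04 AM.
The intermission starts at 11:16 AM and the meet-and-greet starts at 8:04 AM, so the meet-and-greet is first.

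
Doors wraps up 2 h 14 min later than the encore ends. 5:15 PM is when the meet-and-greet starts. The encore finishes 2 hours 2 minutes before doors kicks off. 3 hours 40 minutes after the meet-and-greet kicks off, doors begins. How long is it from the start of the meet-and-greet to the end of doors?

232 minutes

Doors starts at 5:15 PM + 220 min = 8:55 PM.
The encore ends at 8:55 PM − 122 min = 6:53 PM.
Doors ends at 6:53 PM + 134 min = 9:07 PM.
From 5:15 PM to 9:07 PM is 232 minutes.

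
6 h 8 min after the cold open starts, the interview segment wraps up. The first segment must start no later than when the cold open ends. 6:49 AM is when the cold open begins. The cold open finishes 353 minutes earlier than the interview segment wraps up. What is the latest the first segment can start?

The interview segment ends at 6:49 AM + 368 min = 12:57 PM.
The cold open ends at 12:57 PM − 353 min = 7:04 AM.
The first segment is bounded by the cold open, so the latest it can start is 7:04 AM.

7:04 AM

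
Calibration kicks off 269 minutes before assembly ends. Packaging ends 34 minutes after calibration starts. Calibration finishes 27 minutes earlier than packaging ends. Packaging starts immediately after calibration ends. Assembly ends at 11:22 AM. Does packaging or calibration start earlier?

Calibration starts at 11:22 AM − 269 min = 6:53 AM.
Packaging ends at 6:53 AM + 34 min = 7:27 AM.
Calibration ends at 7:27 AM − 27 min = 7:00 AM.
So packaging starts at 7:00 AM.
Packaging starts at 7:00 AM and calibration starts at 6:53 AM, so calibration is first.

calibration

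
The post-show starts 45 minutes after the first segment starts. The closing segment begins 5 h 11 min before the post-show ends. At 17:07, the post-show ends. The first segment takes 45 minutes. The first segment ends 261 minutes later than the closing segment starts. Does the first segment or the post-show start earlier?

the first segment

The closing segment starts at 17:07 − 311 min = 11:56.
The first segment ends at 11:56 + 261 min = 16:17.
The first segment starts at 16:17 − 45 min = 15:32.
The post-show starts at 15:32 + 45 min = 16:17.
The first segment starts at 15:32 and the post-show starts at 16:17, so the first segment is first.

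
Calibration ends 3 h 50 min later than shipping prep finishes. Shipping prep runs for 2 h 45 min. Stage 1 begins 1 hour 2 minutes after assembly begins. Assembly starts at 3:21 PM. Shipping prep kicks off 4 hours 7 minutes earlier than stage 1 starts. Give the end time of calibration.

Stage 1 starts at 3:21 PM + 62 min = 4:23 PM.
Shipping prep starts at 4:23 PM − 247 min = 12:16 PM.
Shipping prep ends at 12:16 PM + 165 min = 3:01 PM.
Calibration ends at 3:01 PM + 230 min = 6:51 PM.

6:51 PM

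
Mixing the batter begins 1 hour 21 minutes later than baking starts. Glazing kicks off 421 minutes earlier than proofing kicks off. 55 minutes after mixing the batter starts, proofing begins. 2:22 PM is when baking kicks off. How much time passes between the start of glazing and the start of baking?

Mixing the batter starts at 2:22 PM + 81 min = 3:43 PM.
Proofing starts at 3:43 PM + 55 min = 4:38 PM.
Glazing starts at 4:38 PM − 421 min = 9:37 AM.
From 9:37 AM to 2:22 PM is 4 hours 45 minutes.

4 hours 45 minutes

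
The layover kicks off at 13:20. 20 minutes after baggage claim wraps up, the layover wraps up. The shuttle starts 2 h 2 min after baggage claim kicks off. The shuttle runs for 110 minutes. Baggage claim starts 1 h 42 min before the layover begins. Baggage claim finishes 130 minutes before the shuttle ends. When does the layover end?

13:40

Baggage claim starts at 13:20 − 102 min = 11:38.
The shuttle starts at 11:38 + 122 min = 13:40.
The shuttle ends at 13:40 + 110 min = 15:30.
Baggage claim ends at 15:30 − 130 min = 13:20.
The layover ends at 13:20 + 20 min = 13:40.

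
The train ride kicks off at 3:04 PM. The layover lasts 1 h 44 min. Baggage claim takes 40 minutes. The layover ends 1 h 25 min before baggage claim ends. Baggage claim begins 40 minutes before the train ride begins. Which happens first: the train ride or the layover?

the layover

Baggage claim starts at 3:04 PM − 40 min = 2:24 PM.
Baggage claim ends at 2:24 PM + 40 min = 3:04 PM.
The layover ends at 3:04 PM − 85 min = 1:39 PM.
The layover starts at 1:39 PM − 104 min = 11:55 AM.
The train ride starts at 3:04 PM and the layover starts at 11:55 AM, so the layover is first.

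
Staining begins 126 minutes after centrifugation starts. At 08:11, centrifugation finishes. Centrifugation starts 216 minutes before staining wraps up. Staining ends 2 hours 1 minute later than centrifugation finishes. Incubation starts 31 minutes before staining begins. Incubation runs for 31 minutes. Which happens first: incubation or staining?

Staining ends at 08:11 + 121 min = 10:12.
Centrifugation starts at 10:12 − 216 min = 06:36.
Staining starts at 06:36 + 126 min = 08:42.
Incubation starts at 08:42 − 31 min = 08:11.
Incubation starts at 08:11 and staining starts at 08:42, so incubation is first.

incubation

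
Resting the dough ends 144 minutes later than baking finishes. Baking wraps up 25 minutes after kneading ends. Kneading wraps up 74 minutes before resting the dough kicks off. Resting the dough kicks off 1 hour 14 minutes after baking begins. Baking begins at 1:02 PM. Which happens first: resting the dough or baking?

Resting the dough starts at 1:02 PM + 74 min = 2:16 PM.
Resting the dough starts at 2:16 PM and baking starts at 1:02 PM, so baking is first.

baking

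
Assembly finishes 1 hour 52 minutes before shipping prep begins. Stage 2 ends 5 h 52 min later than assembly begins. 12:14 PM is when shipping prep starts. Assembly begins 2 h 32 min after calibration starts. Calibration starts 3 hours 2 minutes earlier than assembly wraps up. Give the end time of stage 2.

3:44 PM

Assembly ends at 12:14 PM − 112 min = 10:22 AM.
Calibration starts at 10:22 AM − 182 min = 7:20 AM.
Assembly starts at 7:20 AM + 152 min = 9:52 AM.
Stage 2 ends at 9:52 AM + 352 min = 3:44 PM.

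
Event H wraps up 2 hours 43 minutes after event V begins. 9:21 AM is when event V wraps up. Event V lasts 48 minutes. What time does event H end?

11:16 AM

Event V starts at 9:21 AM − 48 min = 8:33 AM.
Event H ends at 8:33 AM + 163 min = 11:16 AM.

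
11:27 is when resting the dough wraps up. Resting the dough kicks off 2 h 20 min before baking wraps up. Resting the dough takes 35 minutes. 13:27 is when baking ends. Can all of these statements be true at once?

Resting the dough starts at 13:27 − 140 min = 11:07.
Resting the dough ends at 11:07 + 35 min = 11:42.
But resting the dough is also said to end at 11:27 — a 15-minute conflict.

No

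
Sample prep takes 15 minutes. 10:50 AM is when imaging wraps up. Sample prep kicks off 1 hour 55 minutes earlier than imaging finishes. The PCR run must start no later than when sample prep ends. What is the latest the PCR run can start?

Sample prep starts at 10:50 AM − 115 min = 8:55 AM.
Sample prep ends at 8:55 AM + 15 min = 9:10 AM.
The PCR run is bounded by sample prep, so the latest it can start is 9:10 AM.

9:10 AM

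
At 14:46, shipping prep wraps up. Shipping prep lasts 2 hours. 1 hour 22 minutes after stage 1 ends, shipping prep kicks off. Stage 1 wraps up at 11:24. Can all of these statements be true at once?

Yes

Shipping prep starts at 11:24 + 82 min = 12:46.
Shipping prep ends at 12:46 + 120 min = 14:46.
That matches the stated 14:46, so the schedule is consistent.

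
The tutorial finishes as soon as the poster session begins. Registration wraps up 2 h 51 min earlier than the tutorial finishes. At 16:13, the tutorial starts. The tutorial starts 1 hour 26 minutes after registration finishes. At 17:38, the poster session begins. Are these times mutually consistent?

The tutorial ends at 17:38.
Registration ends at 17:38 − 171 min = 14:47.
The tutorial starts at 14:47 + 86 min = 16:13.
That matches the stated 16:13, so the schedule is consistent.

Yes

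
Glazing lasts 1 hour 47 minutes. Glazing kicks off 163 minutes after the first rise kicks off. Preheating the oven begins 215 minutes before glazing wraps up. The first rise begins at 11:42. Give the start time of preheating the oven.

12:37

Glazing starts at 11:42 + 163 min = 14:25.
Glazing ends at 14:25 + 107 min = 16:12.
Preheating the oven starts at 16:12 − 215 min = 12:37.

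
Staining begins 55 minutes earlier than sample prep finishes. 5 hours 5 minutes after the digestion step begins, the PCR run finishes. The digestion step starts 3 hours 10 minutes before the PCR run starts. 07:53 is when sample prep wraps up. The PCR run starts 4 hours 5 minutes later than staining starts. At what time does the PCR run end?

Staining starts at 07:53 − 55 min = 06:58.
The PCR run starts at 06:58 + 245 min = 11:03.
The digestion step starts at 11:03 − 190 min = 07:53.
The PCR run ends at 07:53 + 305 min = 12:58.

12:58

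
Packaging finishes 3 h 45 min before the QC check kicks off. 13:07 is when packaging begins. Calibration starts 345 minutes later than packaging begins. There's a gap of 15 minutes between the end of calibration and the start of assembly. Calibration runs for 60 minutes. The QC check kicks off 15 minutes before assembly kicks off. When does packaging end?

16:07

Calibration starts at 13:07 + 345 min = 18:52.
Calibration ends at 18:52 + 60 min = 19:52.
Assembly starts at 19:52 + 15 min = 20:07.
The QC check starts at 20:07 − 15 min = 19:52.
Packaging ends at 19:52 − 225 min = 16:07.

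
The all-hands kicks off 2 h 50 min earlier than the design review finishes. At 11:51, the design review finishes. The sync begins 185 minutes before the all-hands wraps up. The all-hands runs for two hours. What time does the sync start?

The all-hands starts at 11:51 − 170 min = 09:01.
The all-hands ends at 09:01 + 120 min = 11:01.
The sync starts at 11:01 − 185 min = 07:56.

07:56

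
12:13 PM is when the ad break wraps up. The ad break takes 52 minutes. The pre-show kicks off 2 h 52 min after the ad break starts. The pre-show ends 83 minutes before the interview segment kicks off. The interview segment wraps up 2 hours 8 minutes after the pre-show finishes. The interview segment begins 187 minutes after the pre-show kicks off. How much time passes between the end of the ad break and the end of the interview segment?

The ad break starts at 12:13 PM − 52 min = 11:21 AM.
The pre-show starts at 11:21 AM + 172 min = 2:13 PM.
The interview segment starts at 2:13 PM + 187 min = 5:20 PM.
The pre-show ends at 5:20 PM − 83 min = 3:57 PM.
The interview segment ends at 3:57 PM + 128 min = 6:05 PM.
From 12:13 PM to 6:05 PM is 5 h 52 min.

5 h 52 min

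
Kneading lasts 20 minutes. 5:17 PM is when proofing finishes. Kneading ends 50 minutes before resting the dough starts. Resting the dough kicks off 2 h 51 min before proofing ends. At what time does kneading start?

Resting the dough starts at 5:17 PM − 171 min = 2:26 PM.
Kneading ends at 2:26 PM − 50 min = 1:36 PM.
Kneading starts at 1:36 PM − 20 min = 1:16 PM.

1:16 PM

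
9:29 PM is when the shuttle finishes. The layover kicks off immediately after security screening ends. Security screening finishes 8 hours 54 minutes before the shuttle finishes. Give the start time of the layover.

Security screening ends at 9:29 PM − 534 min = 12:35 PM.
So the layover starts at 12:35 PM.

12:35 PM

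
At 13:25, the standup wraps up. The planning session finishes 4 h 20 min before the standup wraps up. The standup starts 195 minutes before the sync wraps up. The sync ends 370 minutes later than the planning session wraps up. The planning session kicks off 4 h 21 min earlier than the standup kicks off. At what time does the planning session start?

The planning session ends at 13:25 − 260 min = 09:05.
The sync ends at 09:05 + 370 min = 15:15.
The standup starts at 15:15 − 195 min = 12:00.
The planning session starts at 12:00 − 261 min = 07:39.

07:39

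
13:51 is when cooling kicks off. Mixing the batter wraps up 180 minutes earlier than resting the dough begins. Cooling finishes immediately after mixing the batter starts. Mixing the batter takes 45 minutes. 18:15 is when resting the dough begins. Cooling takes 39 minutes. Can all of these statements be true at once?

Mixing the batter ends at 18:15 − 180 min = 15:15.
Mixing the batter starts at 15:15 − 45 min = 14:30.
So cooling ends at 14:30.
Cooling starts at 14:30 − 39 min = 13:51.
That matches the stated 13:51, so the schedule is consistent.

Yes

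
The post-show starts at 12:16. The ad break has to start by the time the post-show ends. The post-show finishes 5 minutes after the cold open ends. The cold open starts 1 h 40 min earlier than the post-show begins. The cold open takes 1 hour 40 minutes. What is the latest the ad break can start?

12:21

The cold open starts at 12:16 − 100 min = 10:36.
The cold open ends at 10:36 + 100 min = 12:16.
The post-show ends at 12:16 + 5 min = 12:21.
The ad break is bounded by the post-show, so the latest it can start is 12:21.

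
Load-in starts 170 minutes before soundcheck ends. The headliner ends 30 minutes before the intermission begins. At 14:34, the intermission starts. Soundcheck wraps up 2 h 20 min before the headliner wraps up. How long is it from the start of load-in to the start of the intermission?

5 hours 40 minutes

The headliner ends at 14:34 − 30 min = 14:04.
Soundcheck ends at 14:04 − 140 min = 11:44.
Load-in starts at 11:44 − 170 min = 08:54.
From 08:54 to 14:34 is 5 hours 40 minutes.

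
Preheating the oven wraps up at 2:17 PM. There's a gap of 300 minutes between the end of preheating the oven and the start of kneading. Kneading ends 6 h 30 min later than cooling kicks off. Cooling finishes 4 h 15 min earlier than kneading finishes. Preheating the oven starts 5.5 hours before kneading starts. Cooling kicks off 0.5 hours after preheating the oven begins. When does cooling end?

4:32 PM

Kneading starts at 2:17 PM + 300 min = 7:17 PM.
Preheating the oven starts at 7:17 PM − 330 min = 1:47 PM.
Cooling starts at 1:47 PM + 30 min = 2:17 PM.
Kneading ends at 2:17 PM + 390 min = 8:47 PM.
Cooling ends at 8:47 PM − 255 min = 4:32 PM.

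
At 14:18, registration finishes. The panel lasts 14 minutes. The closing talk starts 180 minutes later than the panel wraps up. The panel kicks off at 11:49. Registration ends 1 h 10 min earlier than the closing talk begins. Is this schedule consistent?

No

The panel ends at 11:49 + 14 min = 12:03.
The closing talk starts at 12:03 + 180 min = 15:03.
Registration ends at 15:03 − 70 min = 13:53.
But registration is also said to end at 14:18 — a 25-minute conflict.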